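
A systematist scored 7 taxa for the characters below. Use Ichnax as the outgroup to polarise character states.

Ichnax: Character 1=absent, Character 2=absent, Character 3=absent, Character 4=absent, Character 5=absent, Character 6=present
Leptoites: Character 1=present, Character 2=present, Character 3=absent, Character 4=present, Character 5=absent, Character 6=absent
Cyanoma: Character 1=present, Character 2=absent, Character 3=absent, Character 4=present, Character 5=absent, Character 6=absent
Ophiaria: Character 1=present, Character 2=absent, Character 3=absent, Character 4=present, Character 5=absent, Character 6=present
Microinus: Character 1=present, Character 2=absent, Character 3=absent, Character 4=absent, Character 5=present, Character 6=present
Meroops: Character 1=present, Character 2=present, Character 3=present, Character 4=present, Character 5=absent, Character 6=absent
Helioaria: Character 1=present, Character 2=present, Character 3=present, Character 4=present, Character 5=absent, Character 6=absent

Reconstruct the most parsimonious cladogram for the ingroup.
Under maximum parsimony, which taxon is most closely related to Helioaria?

Meroops

Character polarity is set by the outgroup: the derived state is whichever differs from the outgroup's state, so for Character 6 the derived state is 'absent', and for the remaining characters it is 'present'.
Character 1 (derived state 'present') is shared by all ingroup taxa — unites the whole ingroup.
Character 2 (derived state 'present') is shared by Helioaria, Leptoites, and Meroops — a synapomorphy uniting that clade.
Character 3: derived state 'present' in Helioaria and Meroops only — synapomorphy for {Helioaria, Meroops}.
Only Cyanoma, Helioaria, Leptoites, Meroops, and Ophiaria show the derived state 'present' for Character 4, supporting them as a clade.
Character 5 (derived state 'present') is unique to Microinus (autapomorphy; uninformative for grouping).
Only Cyanoma, Helioaria, Leptoites, and Meroops show the derived state 'absent' for Character 6, supporting them as a clade.
Most parsimonious ingroup topology: ((((Leptoites,(Meroops,Helioaria)),Cyanoma),Ophiaria),Microinus).
Helioaria and Meroops form a cherry on this tree, so they are sister taxa.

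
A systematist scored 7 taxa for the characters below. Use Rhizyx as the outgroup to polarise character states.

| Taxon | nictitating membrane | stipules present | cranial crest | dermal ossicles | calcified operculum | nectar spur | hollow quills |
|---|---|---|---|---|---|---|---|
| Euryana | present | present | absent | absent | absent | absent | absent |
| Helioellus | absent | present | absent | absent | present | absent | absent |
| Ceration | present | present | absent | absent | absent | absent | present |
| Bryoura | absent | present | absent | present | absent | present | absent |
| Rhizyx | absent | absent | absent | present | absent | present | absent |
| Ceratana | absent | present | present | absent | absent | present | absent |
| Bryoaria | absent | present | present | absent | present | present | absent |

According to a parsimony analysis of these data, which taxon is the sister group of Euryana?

Character polarity is set by the outgroup: the derived state is whichever differs from the outgroup's state, so for dermal ossicles, nectar spur the derived state is 'absent', and for the remaining characters it is 'present'.
nictitating membrane (derived state 'present') is shared by Ceration and Euryana — a synapomorphy uniting that clade.
stipules present (derived state 'present') is shared by all ingroup taxa — unites the whole ingroup.
cranial crest: derived state 'present' in Bryoaria and Ceratana only — synapomorphy for {Bryoaria, Ceratana}.
Only Bryoaria, Ceratana, Ceration, Euryana, and Helioellus show the derived state 'absent' for dermal ossicles, supporting them as a clade.
calcified operculum groups Bryoaria and Helioellus, which is incompatible with the clades supported by the remaining characters; treating it as convergent (homoplasy) costs fewer steps than any alternative tree.
nectar spur (derived state 'absent') is shared by Ceration, Euryana, and Helioellus — a synapomorphy uniting that clade.
hollow quills: derived state 'present' in Ceration only — an autapomorphy, so it tells us nothing about relationships among taxa.
Most parsimonious ingroup topology: (Bryoura,((Ceratana,Bryoaria),(Helioellus,(Ceration,Euryana)))).
Euryana and Ceration form a cherry on this tree, so they are sister taxa.

Ceration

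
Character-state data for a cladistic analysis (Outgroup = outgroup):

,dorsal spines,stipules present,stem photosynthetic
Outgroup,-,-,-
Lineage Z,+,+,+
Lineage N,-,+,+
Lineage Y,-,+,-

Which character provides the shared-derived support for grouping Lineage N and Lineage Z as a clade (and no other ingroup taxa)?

stem photosynthetic

The outgroup has state '-' for every character, so '+' is the derived state throughout.
dorsal spines: derived state '+' in Lineage Z only — an autapomorphy, so it tells us nothing about relationships among taxa.
stipules present (derived state '+') is shared by all ingroup taxa — unites the whole ingroup.
stem photosynthetic (derived state '+') is shared by Lineage N and Lineage Z — a synapomorphy uniting that clade.
Most parsimonious ingroup topology: ((Lineage Z,Lineage N),Lineage Y).
The clade {Lineage N, Lineage Z} is supported by stem photosynthetic: its derived state '+' occurs in exactly those taxa and in no other taxon (including the outgroup).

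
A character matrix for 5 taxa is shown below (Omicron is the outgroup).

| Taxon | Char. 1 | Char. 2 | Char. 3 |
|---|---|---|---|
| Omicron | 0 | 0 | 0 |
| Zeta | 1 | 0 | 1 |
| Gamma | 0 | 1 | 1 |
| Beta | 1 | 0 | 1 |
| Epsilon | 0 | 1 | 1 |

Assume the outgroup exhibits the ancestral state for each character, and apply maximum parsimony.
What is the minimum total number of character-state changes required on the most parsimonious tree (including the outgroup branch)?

3

The outgroup has state '0' for every character, so '1' is the derived state throughout.
Char. 1 (derived state '1') is shared by Beta and Zeta — a synapomorphy uniting that clade.
Char. 2: derived state '1' in Epsilon and Gamma only — synapomorphy for {Epsilon, Gamma}.
All ingroup taxa share the derived state '1' for Char. 3; it defines the ingroup but does not resolve relationships within it.
Most parsimonious ingroup topology: ((Zeta,Beta),(Gamma,Epsilon)).
Changes per character on this tree: Char. 1: 1; Char. 2: 1; Char. 3: 1.
Total = 3.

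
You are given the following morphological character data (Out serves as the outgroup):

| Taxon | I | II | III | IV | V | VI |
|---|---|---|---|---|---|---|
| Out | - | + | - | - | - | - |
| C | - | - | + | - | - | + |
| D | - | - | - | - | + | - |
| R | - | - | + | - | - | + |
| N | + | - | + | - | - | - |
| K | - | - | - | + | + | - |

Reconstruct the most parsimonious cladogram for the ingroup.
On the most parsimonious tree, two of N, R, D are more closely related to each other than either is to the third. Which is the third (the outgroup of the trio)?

D

Character polarity is set by the outgroup: the derived state is whichever differs from the outgroup's state, so for II the derived state is '-', and for the remaining characters it is '+'.
I (derived state '+') is unique to N (autapomorphy; uninformative for grouping).
All ingroup taxa share the derived state '-' for II; it defines the ingroup but does not resolve relationships within it.
Only C, N, and R show the derived state '+' for III, supporting them as a clade.
IV: derived state '+' in K only — an autapomorphy, so it tells us nothing about relationships among taxa.
Only D and K show the derived state '+' for V, supporting them as a clade.
Only C and R show the derived state '+' for VI, supporting them as a clade.
Most parsimonious ingroup topology: (((C,R),N),(D,K)).
N and R share a more recent common ancestor with each other than either does with D, so D is the least closely related of the three.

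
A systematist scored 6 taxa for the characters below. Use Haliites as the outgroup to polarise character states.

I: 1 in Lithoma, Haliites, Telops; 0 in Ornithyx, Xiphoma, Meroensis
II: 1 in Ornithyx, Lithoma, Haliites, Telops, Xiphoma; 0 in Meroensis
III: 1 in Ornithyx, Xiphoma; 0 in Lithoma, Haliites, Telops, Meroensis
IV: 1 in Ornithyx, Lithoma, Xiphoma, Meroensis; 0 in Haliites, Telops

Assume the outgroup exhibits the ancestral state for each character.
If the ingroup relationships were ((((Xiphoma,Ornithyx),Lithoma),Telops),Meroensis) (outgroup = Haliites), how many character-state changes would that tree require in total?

Map each character onto ((((Xiphoma,Ornithyx),Lithoma),Telops),Meroensis) (rooted by Haliites) and count the minimum state changes it requires (Fitch parsimony):
I: 2; II: 1; III: 1; IV: 2.
Total tree length = 6.

6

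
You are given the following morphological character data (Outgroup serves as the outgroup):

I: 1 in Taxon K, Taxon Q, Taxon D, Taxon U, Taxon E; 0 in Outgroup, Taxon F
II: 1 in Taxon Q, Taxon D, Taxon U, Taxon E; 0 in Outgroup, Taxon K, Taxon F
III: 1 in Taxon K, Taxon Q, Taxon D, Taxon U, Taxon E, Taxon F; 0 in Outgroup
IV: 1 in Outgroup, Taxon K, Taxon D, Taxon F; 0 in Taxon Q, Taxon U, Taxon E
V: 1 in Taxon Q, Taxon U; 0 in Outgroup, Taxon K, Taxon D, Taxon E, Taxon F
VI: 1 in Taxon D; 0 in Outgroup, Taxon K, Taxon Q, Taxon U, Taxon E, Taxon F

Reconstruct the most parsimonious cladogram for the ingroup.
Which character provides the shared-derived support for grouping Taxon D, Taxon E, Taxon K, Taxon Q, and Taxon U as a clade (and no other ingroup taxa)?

I

Character polarity is set by the outgroup: the derived state is whichever differs from the outgroup's state, so for IV the derived state is '0', and for the remaining characters it is '1'.
Only Taxon D, Taxon E, Taxon K, Taxon Q, and Taxon U show the derived state '1' for I, supporting them as a clade.
Only Taxon D, Taxon E, Taxon Q, and Taxon U show the derived state '1' for II, supporting them as a clade.
All ingroup taxa share the derived state '1' for III; it defines the ingroup but does not resolve relationships within it.
IV (derived state '0') is shared by Taxon E, Taxon Q, and Taxon U — a synapomorphy uniting that clade.
V (derived state '1') is shared by Taxon Q and Taxon U — a synapomorphy uniting that clade.
VI: derived state '1' in Taxon D only — an autapomorphy, so it tells us nothing about relationships among taxa.
Most parsimonious ingroup topology: ((Taxon K,(((Taxon Q,Taxon U),Taxon E),Taxon D)),Taxon F).
The clade {Taxon D, Taxon E, Taxon K, Taxon Q, Taxon U} is supported by I: its derived state '1' occurs in exactly those taxa and in no other taxon (including the outgroup).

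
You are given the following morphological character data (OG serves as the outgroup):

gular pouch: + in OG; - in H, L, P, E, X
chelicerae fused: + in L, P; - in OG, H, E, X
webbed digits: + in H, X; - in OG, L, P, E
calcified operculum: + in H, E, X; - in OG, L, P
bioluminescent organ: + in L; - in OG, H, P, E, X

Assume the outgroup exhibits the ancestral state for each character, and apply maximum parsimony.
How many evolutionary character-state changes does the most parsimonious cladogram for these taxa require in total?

5

Character polarity is set by the outgroup: the derived state is whichever differs from the outgroup's state, so for gular pouch the derived state is '-', and for the remaining characters it is '+'.
All ingroup taxa share the derived state '-' for gular pouch; it defines the ingroup but does not resolve relationships within it.
chelicerae fused: derived state '+' in L and P only — synapomorphy for {L, P}.
webbed digits (derived state '+') is shared by H and X — a synapomorphy uniting that clade.
calcified operculum (derived state '+') is shared by E, H, and X — a synapomorphy uniting that clade.
bioluminescent organ: derived state '+' in L only — an autapomorphy, so it tells us nothing about relationships among taxa.
Most parsimonious ingroup topology: (((H,X),E),(L,P)).
Changes per character on this tree: gular pouch: 1; chelicerae fused: 1; webbed digits: 1; calcified operculum: 1; bioluminescent organ: 1.
Total = 5.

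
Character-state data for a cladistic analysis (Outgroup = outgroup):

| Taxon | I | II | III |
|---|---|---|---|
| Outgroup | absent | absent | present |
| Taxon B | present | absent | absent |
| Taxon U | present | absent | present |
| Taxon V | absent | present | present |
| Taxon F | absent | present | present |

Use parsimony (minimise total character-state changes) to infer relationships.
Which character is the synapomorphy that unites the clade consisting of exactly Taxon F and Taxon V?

Character polarity is set by the outgroup: the derived state is whichever differs from the outgroup's state, so for III the derived state is 'absent', and for the remaining characters it is 'present'.
I: derived state 'present' in Taxon B and Taxon U only — synapomorphy for {Taxon B, Taxon U}.
II (derived state 'present') is shared by Taxon F and Taxon V — a synapomorphy uniting that clade.
III: derived state 'absent' in Taxon B only — an autapomorphy, so it tells us nothing about relationships among taxa.
Most parsimonious ingroup topology: ((Taxon B,Taxon U),(Taxon V,Taxon F)).
The clade {Taxon F, Taxon V} is supported by II: its derived state 'present' occurs in exactly those taxa and in no other taxon (including the outgroup).

II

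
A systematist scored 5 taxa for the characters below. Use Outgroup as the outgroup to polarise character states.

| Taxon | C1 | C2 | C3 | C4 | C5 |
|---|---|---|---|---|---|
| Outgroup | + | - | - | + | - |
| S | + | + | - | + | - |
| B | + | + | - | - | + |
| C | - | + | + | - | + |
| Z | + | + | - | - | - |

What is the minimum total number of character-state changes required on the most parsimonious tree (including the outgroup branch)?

Character polarity is set by the outgroup: the derived state is whichever differs from the outgroup's state, so for C1, C4 the derived state is '-', and for the remaining characters it is '+'.
C1: derived state '-' in C only — an autapomorphy, so it tells us nothing about relationships among taxa.
All ingroup taxa share the derived state '+' for C2; it defines the ingroup but does not resolve relationships within it.
C3: derived state '+' in C only — an autapomorphy, so it tells us nothing about relationships among taxa.
C4 (derived state '-') is shared by B, C, and Z — a synapomorphy uniting that clade.
C5 (derived state '+') is shared by B and C — a synapomorphy uniting that clade.
Most parsimonious ingroup topology: (S,((B,C),Z)).
Changes per character on this tree: C1: 1; C2: 1; C3: 1; C4: 1; C5: 1.
Total = 5.

5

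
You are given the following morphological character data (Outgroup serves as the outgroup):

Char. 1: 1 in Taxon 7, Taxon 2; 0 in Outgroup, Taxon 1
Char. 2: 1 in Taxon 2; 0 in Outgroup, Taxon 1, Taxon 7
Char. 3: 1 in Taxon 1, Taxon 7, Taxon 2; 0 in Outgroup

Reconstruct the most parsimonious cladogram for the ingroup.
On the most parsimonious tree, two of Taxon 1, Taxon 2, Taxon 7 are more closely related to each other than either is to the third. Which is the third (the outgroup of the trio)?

The outgroup has state '0' for every character, so '1' is the derived state throughout.
Only Taxon 2 and Taxon 7 show the derived state '1' for Char. 1, supporting them as a clade.
Char. 2: derived state '1' in Taxon 2 only — an autapomorphy, so it tells us nothing about relationships among taxa.
All ingroup taxa share the derived state '1' for Char. 3; it defines the ingroup but does not resolve relationships within it.
Most parsimonious ingroup topology: (Taxon 1,(Taxon 7,Taxon 2)).
Taxon 7 and Taxon 2 share a more recent common ancestor with each other than either does with Taxon 1, so Taxon 1 is the least closely related of the three.

Taxon 1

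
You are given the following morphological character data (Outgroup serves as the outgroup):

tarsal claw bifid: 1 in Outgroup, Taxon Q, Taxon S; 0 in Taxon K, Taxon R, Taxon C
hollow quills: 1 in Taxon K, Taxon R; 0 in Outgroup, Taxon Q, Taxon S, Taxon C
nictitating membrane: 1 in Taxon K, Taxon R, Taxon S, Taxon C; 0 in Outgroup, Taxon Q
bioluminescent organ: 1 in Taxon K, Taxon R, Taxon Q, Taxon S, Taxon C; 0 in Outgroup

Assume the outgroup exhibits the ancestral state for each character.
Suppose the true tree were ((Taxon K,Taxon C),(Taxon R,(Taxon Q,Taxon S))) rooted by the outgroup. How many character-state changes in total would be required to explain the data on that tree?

Map each character onto ((Taxon K,Taxon C),(Taxon R,(Taxon Q,Taxon S))) (rooted by Outgroup) and count the minimum state changes it requires (Fitch parsimony):
tarsal claw bifid: 2; hollow quills: 2; nictitating membrane: 2; bioluminescent organ: 1.
Total tree length = 7.

7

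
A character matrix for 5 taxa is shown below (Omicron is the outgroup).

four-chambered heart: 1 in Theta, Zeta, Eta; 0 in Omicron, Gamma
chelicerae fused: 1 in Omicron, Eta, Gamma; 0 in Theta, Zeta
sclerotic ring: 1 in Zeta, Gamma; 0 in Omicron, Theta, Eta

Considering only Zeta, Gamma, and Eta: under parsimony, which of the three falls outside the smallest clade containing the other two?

Gamma

Character polarity is set by the outgroup: the derived state is whichever differs from the outgroup's state, so for chelicerae fused the derived state is '0', and for the remaining characters it is '1'.
four-chambered heart (derived state '1') is shared by Eta, Theta, and Zeta — a synapomorphy uniting that clade.
chelicerae fused: derived state '0' in Theta and Zeta only — synapomorphy for {Theta, Zeta}.
sclerotic ring (state '1') occurs in Gamma and Zeta but conflicts with the nesting implied by the other characters — most parsimoniously interpreted as homoplasy.
Most parsimonious ingroup topology: (((Theta,Zeta),Eta),Gamma).
Eta and Zeta share a more recent common ancestor with each other than either does with Gamma, so Gamma is the least closely related of the three.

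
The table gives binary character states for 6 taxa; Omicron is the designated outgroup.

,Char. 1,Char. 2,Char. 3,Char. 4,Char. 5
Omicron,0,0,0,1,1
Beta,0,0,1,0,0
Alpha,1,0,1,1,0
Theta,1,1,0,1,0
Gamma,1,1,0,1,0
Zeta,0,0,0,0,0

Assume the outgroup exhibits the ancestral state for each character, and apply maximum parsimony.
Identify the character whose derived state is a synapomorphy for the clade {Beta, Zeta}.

Character polarity is set by the outgroup: the derived state is whichever differs from the outgroup's state, so for Char. 4, Char. 5 the derived state is '0', and for the remaining characters it is '1'.
Char. 1: derived state '1' in Alpha, Gamma, and Theta only — synapomorphy for {Alpha, Gamma, Theta}.
Char. 2 (derived state '1') is shared by Gamma and Theta — a synapomorphy uniting that clade.
Char. 3 groups Alpha and Beta, which is incompatible with the clades supported by the remaining characters; treating it as convergent (homoplasy) costs fewer steps than any alternative tree.
Only Beta and Zeta show the derived state '0' for Char. 4, supporting them as a clade.
Char. 5 (derived state '0') is shared by all ingroup taxa — unites the whole ingroup.
Most parsimonious ingroup topology: ((Beta,Zeta),(Alpha,(Theta,Gamma))).
The clade {Beta, Zeta} is supported by Char. 4: its derived state '0' occurs in exactly those taxa and in no other taxon (including the outgroup).

Char. 4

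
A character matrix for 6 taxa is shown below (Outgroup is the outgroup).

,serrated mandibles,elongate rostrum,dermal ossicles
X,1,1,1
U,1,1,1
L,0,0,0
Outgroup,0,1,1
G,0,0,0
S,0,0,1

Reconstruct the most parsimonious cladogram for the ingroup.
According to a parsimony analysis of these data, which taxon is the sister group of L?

G

Character polarity is set by the outgroup: the derived state is whichever differs from the outgroup's state, so for elongate rostrum, dermal ossicles the derived state is '0', and for the remaining characters it is '1'.
Only U and X show the derived state '1' for serrated mandibles, supporting them as a clade.
elongate rostrum (derived state '0') is shared by G, L, and S — a synapomorphy uniting that clade.
Only G and L show the derived state '0' for dermal ossicles, supporting them as a clade.
Most parsimonious ingroup topology: (((L,G),S),(X,U)).
L and G form a cherry on this tree, so they are sister taxa.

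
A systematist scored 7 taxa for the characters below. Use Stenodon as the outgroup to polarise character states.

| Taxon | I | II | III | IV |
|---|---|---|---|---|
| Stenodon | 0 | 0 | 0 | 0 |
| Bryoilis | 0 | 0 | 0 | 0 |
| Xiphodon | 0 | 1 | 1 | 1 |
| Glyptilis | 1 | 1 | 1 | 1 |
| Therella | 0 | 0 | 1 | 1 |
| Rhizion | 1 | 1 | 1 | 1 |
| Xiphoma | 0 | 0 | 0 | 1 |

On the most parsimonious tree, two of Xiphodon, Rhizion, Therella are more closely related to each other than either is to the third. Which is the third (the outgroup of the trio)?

Therella

The outgroup has state '0' for every character, so '1' is the derived state throughout.
Only Glyptilis and Rhizion show the derived state '1' for I, supporting them as a clade.
II: derived state '1' in Glyptilis, Rhizion, and Xiphodon only — synapomorphy for {Glyptilis, Rhizion, Xiphodon}.
III (derived state '1') is shared by Glyptilis, Rhizion, Therella, and Xiphodon — a synapomorphy uniting that clade.
Only Glyptilis, Rhizion, Therella, Xiphodon, and Xiphoma show the derived state '1' for IV, supporting them as a clade.
Most parsimonious ingroup topology: (Bryoilis,(((Xiphodon,(Glyptilis,Rhizion)),Therella),Xiphoma)).
Xiphodon and Rhizion share a more recent common ancestor with each other than either does with Therella, so Therella is the least closely related of the three.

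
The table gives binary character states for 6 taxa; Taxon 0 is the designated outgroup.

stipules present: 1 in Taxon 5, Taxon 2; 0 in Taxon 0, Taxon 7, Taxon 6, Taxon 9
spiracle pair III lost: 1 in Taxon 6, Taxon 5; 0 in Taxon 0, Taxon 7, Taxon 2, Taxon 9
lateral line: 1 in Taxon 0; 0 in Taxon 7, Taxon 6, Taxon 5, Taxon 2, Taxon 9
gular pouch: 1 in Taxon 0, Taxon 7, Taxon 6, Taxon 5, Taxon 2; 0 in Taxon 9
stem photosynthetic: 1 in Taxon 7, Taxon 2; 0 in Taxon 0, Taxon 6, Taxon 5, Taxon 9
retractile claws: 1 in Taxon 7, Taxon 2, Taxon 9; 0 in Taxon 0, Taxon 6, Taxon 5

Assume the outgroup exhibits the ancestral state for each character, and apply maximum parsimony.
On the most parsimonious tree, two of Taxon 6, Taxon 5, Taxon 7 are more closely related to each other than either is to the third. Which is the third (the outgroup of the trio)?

Taxon 7

Character polarity is set by the outgroup: the derived state is whichever differs from the outgroup's state, so for lateral line, gular pouch the derived state is '0', and for the remaining characters it is '1'.
stipules present (state '1') occurs in Taxon 2 and Taxon 5 but conflicts with the nesting implied by the other characters — most parsimoniously interpreted as homoplasy.
Only Taxon 5 and Taxon 6 show the derived state '1' for spiracle pair III lost, supporting them as a clade.
All ingroup taxa share the derived state '0' for lateral line; it defines the ingroup but does not resolve relationships within it.
gular pouch: derived state '0' in Taxon 9 only — an autapomorphy, so it tells us nothing about relationships among taxa.
stem photosynthetic (derived state '1') is shared by Taxon 2 and Taxon 7 — a synapomorphy uniting that clade.
retractile claws (derived state '1') is shared by Taxon 2, Taxon 7, and Taxon 9 — a synapomorphy uniting that clade.
Most parsimonious ingroup topology: (((Taxon 7,Taxon 2),Taxon 9),(Taxon 6,Taxon 5)).
Taxon 6 and Taxon 5 share a more recent common ancestor with each other than either does with Taxon 7, so Taxon 7 is the least closely related of the three.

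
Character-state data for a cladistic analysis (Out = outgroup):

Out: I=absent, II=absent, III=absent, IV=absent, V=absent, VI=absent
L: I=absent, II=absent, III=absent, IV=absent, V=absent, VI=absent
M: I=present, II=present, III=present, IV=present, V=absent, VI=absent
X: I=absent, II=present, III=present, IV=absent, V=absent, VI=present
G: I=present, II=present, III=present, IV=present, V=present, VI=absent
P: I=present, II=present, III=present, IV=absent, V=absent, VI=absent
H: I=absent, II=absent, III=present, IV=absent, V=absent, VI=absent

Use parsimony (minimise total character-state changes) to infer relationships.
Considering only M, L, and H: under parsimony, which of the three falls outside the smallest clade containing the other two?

The outgroup has state 'absent' for every character, so 'present' is the derived state throughout.
I (derived state 'present') is shared by G, M, and P — a synapomorphy uniting that clade.
II: derived state 'present' in G, M, P, and X only — synapomorphy for {G, M, P, X}.
Only G, H, M, P, and X show the derived state 'present' for III, supporting them as a clade.
IV (derived state 'present') is shared by G and M — a synapomorphy uniting that clade.
V (derived state 'present') is unique to G (autapomorphy; uninformative for grouping).
VI: derived state 'present' in X only — an autapomorphy, so it tells us nothing about relationships among taxa.
Most parsimonious ingroup topology: (L,((((M,G),P),X),H)).
M and H share a more recent common ancestor with each other than either does with L, so L is the least closely related of the three.

L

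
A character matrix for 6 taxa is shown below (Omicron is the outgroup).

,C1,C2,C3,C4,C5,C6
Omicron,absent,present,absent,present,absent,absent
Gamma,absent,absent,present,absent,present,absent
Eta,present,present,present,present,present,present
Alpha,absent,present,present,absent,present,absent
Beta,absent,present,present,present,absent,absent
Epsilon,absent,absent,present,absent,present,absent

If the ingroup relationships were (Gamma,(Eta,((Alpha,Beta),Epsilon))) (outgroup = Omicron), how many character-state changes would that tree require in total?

Map each character onto (Gamma,(Eta,((Alpha,Beta),Epsilon))) (rooted by Omicron) and count the minimum state changes it requires (Fitch parsimony):
C1: 1; C2: 2; C3: 1; C4: 3; C5: 2; C6: 1.
Total tree length = 10.

10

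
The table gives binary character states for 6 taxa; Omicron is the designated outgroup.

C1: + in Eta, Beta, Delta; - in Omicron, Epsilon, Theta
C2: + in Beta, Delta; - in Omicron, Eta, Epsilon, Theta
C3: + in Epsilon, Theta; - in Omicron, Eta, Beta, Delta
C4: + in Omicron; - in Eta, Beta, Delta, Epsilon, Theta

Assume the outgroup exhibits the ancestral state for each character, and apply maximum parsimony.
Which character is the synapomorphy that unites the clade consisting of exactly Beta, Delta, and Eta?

C1

Character polarity is set by the outgroup: the derived state is whichever differs from the outgroup's state, so for C4 the derived state is '-', and for the remaining characters it is '+'.
Only Beta, Delta, and Eta show the derived state '+' for C1, supporting them as a clade.
C2 (derived state '+') is shared by Beta and Delta — a synapomorphy uniting that clade.
C3 (derived state '+') is shared by Epsilon and Theta — a synapomorphy uniting that clade.
C4 (derived state '-') is shared by all ingroup taxa — unites the whole ingroup.
Most parsimonious ingroup topology: ((Eta,(Beta,Delta)),(Epsilon,Theta)).
The clade {Beta, Delta, Eta} is supported by C1: its derived state '+' occurs in exactly those taxa and in no other taxon (including the outgroup).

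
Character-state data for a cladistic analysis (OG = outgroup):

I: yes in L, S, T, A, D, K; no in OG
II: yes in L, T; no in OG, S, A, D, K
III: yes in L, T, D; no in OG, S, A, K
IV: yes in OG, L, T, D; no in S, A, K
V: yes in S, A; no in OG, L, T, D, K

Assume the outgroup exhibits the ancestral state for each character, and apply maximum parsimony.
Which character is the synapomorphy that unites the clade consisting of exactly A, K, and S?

IV

Character polarity is set by the outgroup: the derived state is whichever differs from the outgroup's state, so for IV the derived state is 'no', and for the remaining characters it is 'yes'.
All ingroup taxa share the derived state 'yes' for I; it defines the ingroup but does not resolve relationships within it.
II (derived state 'yes') is shared by L and T — a synapomorphy uniting that clade.
III: derived state 'yes' in D, L, and T only — synapomorphy for {D, L, T}.
Only A, K, and S show the derived state 'no' for IV, supporting them as a clade.
Only A and S show the derived state 'yes' for V, supporting them as a clade.
Most parsimonious ingroup topology: (((L,T),D),((S,A),K)).
The clade {A, K, S} is supported by IV: its derived state 'no' occurs in exactly those taxa and in no other taxon (including the outgroup).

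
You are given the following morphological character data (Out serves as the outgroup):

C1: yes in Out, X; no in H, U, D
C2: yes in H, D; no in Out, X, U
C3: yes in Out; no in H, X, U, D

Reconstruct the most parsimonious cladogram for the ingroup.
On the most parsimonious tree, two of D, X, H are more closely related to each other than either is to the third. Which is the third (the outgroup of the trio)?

Character polarity is set by the outgroup: the derived state is whichever differs from the outgroup's state, so for C1, C3 the derived state is 'no', and for the remaining characters it is 'yes'.
C1: derived state 'no' in D, H, and U only — synapomorphy for {D, H, U}.
C2 (derived state 'yes') is shared by D and H — a synapomorphy uniting that clade.
All ingroup taxa share the derived state 'no' for C3; it defines the ingroup but does not resolve relationships within it.
Most parsimonious ingroup topology: (((H,D),U),X).
D and H share a more recent common ancestor with each other than either does with X, so X is the least closely related of the three.

X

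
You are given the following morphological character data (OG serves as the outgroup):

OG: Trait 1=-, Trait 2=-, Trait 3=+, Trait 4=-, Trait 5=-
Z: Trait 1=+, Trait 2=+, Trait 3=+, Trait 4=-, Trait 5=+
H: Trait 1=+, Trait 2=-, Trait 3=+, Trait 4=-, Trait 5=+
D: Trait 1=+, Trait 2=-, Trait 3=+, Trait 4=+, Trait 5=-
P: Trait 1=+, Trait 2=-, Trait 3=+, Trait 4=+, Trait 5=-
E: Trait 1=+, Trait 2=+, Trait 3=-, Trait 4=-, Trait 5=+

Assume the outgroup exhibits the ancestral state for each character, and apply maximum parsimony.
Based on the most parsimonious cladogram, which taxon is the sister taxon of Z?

Character polarity is set by the outgroup: the derived state is whichever differs from the outgroup's state, so for Trait 3 the derived state is '-', and for the remaining characters it is '+'.
Trait 1 (derived state '+') is shared by all ingroup taxa — unites the whole ingroup.
Trait 2: derived state '+' in E and Z only — synapomorphy for {E, Z}.
Trait 3 (derived state '-') is unique to E (autapomorphy; uninformative for grouping).
Trait 4 (derived state '+') is shared by D and P — a synapomorphy uniting that clade.
Trait 5 (derived state '+') is shared by E, H, and Z — a synapomorphy uniting that clade.
Most parsimonious ingroup topology: (((Z,E),H),(D,P)).
Z and E form a cherry on this tree, so they are sister taxa.

E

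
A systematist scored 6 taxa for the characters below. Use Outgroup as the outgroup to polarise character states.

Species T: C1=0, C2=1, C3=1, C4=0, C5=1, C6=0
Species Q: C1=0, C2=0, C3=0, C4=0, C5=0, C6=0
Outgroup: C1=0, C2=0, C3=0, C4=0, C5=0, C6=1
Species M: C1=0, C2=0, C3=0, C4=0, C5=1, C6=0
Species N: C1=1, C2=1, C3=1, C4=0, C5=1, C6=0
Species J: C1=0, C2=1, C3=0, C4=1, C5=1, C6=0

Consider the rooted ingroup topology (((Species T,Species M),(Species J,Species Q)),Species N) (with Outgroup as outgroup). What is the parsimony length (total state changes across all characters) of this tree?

Map each character onto (((Species T,Species M),(Species J,Species Q)),Species N) (rooted by Outgroup) and count the minimum state changes it requires (Fitch parsimony):
C1: 1; C2: 3; C3: 2; C4: 1; C5: 2; C6: 1.
Total tree length = 10.

10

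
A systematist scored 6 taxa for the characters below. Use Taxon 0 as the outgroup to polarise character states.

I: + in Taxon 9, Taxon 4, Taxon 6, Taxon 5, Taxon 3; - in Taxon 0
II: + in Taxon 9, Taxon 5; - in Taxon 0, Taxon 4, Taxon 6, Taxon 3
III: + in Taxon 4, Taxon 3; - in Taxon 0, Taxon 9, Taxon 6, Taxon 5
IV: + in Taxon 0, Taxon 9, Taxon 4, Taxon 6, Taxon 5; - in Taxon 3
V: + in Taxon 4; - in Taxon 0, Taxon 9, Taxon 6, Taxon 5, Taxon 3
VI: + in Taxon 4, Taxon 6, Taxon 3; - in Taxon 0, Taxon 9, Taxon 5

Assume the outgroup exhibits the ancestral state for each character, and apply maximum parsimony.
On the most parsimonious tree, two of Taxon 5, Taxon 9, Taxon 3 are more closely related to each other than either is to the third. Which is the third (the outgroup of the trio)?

Character polarity is set by the outgroup: the derived state is whichever differs from the outgroup's state, so for IV the derived state is '-', and for the remaining characters it is '+'.
I (derived state '+') is shared by all ingroup taxa — unites the whole ingroup.
II: derived state '+' in Taxon 5 and Taxon 9 only — synapomorphy for {Taxon 5, Taxon 9}.
Only Taxon 3 and Taxon 4 show the derived state '+' for III, supporting them as a clade.
IV (derived state '-') is unique to Taxon 3 (autapomorphy; uninformative for grouping).
V: derived state '+' in Taxon 4 only — an autapomorphy, so it tells us nothing about relationships among taxa.
VI (derived state '+') is shared by Taxon 3, Taxon 4, and Taxon 6 — a synapomorphy uniting that clade.
Most parsimonious ingroup topology: ((Taxon 9,Taxon 5),((Taxon 4,Taxon 3),Taxon 6)).
Taxon 9 and Taxon 5 share a more recent common ancestor with each other than either does with Taxon 3, so Taxon 3 is the least closely related of the three.

Taxon 3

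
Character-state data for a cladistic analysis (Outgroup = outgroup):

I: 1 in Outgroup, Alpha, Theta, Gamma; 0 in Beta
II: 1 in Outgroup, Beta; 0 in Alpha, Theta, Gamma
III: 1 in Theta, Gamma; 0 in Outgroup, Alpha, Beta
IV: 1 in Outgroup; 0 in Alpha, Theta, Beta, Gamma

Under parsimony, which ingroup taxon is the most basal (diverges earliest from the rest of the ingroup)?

Beta

Character polarity is set by the outgroup: the derived state is whichever differs from the outgroup's state, so for I, II, IV the derived state is '0', and for the remaining characters it is '1'.
I: derived state '0' in Beta only — an autapomorphy, so it tells us nothing about relationships among taxa.
II: derived state '0' in Alpha, Gamma, and Theta only — synapomorphy for {Alpha, Gamma, Theta}.
III: derived state '1' in Gamma and Theta only — synapomorphy for {Gamma, Theta}.
All ingroup taxa share the derived state '0' for IV; it defines the ingroup but does not resolve relationships within it.
Most parsimonious ingroup topology: ((Alpha,(Theta,Gamma)),Beta).
Beta is sister to the clade containing all other ingroup taxa, so it is the earliest-diverging (most basal) ingroup lineage.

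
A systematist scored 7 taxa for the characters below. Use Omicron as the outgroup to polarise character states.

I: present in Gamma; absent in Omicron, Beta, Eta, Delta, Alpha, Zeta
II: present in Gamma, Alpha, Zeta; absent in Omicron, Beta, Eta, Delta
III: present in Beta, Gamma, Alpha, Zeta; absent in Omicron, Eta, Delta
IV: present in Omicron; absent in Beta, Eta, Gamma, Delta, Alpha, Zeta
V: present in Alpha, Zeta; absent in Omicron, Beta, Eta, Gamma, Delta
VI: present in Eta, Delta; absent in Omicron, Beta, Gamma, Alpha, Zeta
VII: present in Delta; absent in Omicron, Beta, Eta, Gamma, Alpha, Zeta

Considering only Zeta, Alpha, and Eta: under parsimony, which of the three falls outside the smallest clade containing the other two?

Character polarity is set by the outgroup: the derived state is whichever differs from the outgroup's state, so for IV the derived state is 'absent', and for the remaining characters it is 'present'.
I (derived state 'present') is unique to Gamma (autapomorphy; uninformative for grouping).
II: derived state 'present' in Alpha, Gamma, and Zeta only — synapomorphy for {Alpha, Gamma, Zeta}.
III: derived state 'present' in Alpha, Beta, Gamma, and Zeta only — synapomorphy for {Alpha, Beta, Gamma, Zeta}.
All ingroup taxa share the derived state 'absent' for IV; it defines the ingroup but does not resolve relationships within it.
V: derived state 'present' in Alpha and Zeta only — synapomorphy for {Alpha, Zeta}.
Only Delta and Eta show the derived state 'present' for VI, supporting them as a clade.
VII: derived state 'present' in Delta only — an autapomorphy, so it tells us nothing about relationships among taxa.
Most parsimonious ingroup topology: ((Beta,(Gamma,(Alpha,Zeta))),(Eta,Delta)).
Zeta and Alpha share a more recent common ancestor with each other than either does with Eta, so Eta is the least closely related of the three.

Eta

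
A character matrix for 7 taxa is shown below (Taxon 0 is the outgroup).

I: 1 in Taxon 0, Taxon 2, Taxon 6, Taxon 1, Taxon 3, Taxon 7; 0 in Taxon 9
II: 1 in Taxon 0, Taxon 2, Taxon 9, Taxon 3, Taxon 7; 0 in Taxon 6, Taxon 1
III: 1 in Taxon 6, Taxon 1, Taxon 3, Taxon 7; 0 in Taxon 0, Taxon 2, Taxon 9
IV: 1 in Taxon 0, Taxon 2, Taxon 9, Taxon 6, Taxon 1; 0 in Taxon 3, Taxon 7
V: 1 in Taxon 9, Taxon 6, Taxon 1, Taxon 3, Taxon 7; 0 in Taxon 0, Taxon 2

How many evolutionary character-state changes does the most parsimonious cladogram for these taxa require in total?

Character polarity is set by the outgroup: the derived state is whichever differs from the outgroup's state, so for I, II, IV the derived state is '0', and for the remaining characters it is '1'.
I: derived state '0' in Taxon 9 only — an autapomorphy, so it tells us nothing about relationships among taxa.
Only Taxon 1 and Taxon 6 show the derived state '0' for II, supporting them as a clade.
III: derived state '1' in Taxon 1, Taxon 3, Taxon 6, and Taxon 7 only — synapomorphy for {Taxon 1, Taxon 3, Taxon 6, Taxon 7}.
Only Taxon 3 and Taxon 7 show the derived state '0' for IV, supporting them as a clade.
V: derived state '1' in Taxon 1, Taxon 3, Taxon 6, Taxon 7, and Taxon 9 only — synapomorphy for {Taxon 1, Taxon 3, Taxon 6, Taxon 7, Taxon 9}.
Most parsimonious ingroup topology: (Taxon 2,(Taxon 9,((Taxon 6,Taxon 1),(Taxon 3,Taxon 7)))).
Changes per character on this tree: I: 1; II: 1; III: 1; IV: 1; V: 1.
Total = 5.

5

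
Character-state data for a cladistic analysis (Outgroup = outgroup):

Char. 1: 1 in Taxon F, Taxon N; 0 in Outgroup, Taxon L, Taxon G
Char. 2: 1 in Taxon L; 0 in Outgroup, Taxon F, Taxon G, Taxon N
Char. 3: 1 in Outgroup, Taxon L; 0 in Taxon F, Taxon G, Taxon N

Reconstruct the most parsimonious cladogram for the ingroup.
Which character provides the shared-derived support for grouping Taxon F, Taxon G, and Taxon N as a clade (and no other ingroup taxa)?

Char. 3

Character polarity is set by the outgroup: the derived state is whichever differs from the outgroup's state, so for Char. 3 the derived state is '0', and for the remaining characters it is '1'.
Only Taxon F and Taxon N show the derived state '1' for Char. 1, supporting them as a clade.
Char. 2: derived state '1' in Taxon L only — an autapomorphy, so it tells us nothing about relationships among taxa.
Char. 3: derived state '0' in Taxon F, Taxon G, and Taxon N only — synapomorphy for {Taxon F, Taxon G, Taxon N}.
Most parsimonious ingroup topology: (((Taxon F,Taxon N),Taxon G),Taxon L).
The clade {Taxon F, Taxon G, Taxon N} is supported by Char. 3: its derived state '0' occurs in exactly those taxa and in no other taxon (including the outgroup).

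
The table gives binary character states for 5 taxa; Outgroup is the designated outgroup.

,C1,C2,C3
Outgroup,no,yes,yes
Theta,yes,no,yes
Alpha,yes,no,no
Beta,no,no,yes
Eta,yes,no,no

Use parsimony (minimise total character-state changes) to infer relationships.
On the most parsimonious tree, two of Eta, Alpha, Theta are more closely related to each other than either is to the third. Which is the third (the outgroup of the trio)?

Character polarity is set by the outgroup: the derived state is whichever differs from the outgroup's state, so for C2, C3 the derived state is 'no', and for the remaining characters it is 'yes'.
C1: derived state 'yes' in Alpha, Eta, and Theta only — synapomorphy for {Alpha, Eta, Theta}.
C2 (derived state 'no') is shared by all ingroup taxa — unites the whole ingroup.
C3: derived state 'no' in Alpha and Eta only — synapomorphy for {Alpha, Eta}.
Most parsimonious ingroup topology: (((Alpha,Eta),Theta),Beta).
Eta and Alpha share a more recent common ancestor with each other than either does with Theta, so Theta is the least closely related of the three.

Theta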